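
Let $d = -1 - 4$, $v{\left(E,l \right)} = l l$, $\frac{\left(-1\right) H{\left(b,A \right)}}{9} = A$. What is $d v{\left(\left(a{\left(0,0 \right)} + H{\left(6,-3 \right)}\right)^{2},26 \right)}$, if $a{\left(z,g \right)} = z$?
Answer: $-3380$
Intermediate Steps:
$H{\left(b,A \right)} = - 9 A$
$v{\left(E,l \right)} = l^{2}$
$d = -5$ ($d = -1 - 4 = -5$)
$d v{\left(\left(a{\left(0,0 \right)} + H{\left(6,-3 \right)}\right)^{2},26 \right)} = - 5 \cdot 26^{2} = \left(-5\right) 676 = -3380$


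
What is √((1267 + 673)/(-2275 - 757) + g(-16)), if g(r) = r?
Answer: I*√9560654/758 ≈ 4.0792*I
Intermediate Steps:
√((1267 + 673)/(-2275 - 757) + g(-16)) = √((1267 + 673)/(-2275 - 757) - 16) = √(1940/(-3032) - 16) = √(1940*(-1/3032) - 16) = √(-485/758 - 16) = √(-12613/758) = I*√9560654/758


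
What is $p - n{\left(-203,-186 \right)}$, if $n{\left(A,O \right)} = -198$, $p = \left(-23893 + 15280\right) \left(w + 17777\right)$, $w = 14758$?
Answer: $-280223757$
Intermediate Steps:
$p = -280223955$ ($p = \left(-23893 + 15280\right) \left(14758 + 17777\right) = \left(-8613\right) 32535 = -280223955$)
$p - n{\left(-203,-186 \right)} = -280223955 - -198 = -280223955 + 198 = -280223757$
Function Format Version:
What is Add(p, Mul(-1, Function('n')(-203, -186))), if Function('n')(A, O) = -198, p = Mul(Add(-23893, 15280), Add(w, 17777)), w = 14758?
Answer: -280223757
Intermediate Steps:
p = -280223955 (p = Mul(Add(-23893, 15280), Add(14758, 17777)) = Mul(-8613, 32535) = -280223955)
Add(p, Mul(-1, Function('n')(-203, -186))) = Add(-280223955, Mul(-1, -198)) = Add(-280223955, 198) = -280223757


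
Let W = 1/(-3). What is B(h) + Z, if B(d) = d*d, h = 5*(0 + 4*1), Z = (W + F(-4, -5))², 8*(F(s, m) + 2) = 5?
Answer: 232081/576 ≈ 402.92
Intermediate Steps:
F(s, m) = -11/8 (F(s, m) = -2 + (⅛)*5 = -2 + 5/8 = -11/8)
W = -⅓ ≈ -0.33333
Z = 1681/576 (Z = (-⅓ - 11/8)² = (-41/24)² = 1681/576 ≈ 2.9184)
h = 20 (h = 5*(0 + 4) = 5*4 = 20)
B(d) = d²
B(h) + Z = 20² + 1681/576 = 400 + 1681/576 = 232081/576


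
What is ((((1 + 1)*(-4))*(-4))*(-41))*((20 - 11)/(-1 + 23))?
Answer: -5904/11 ≈ -536.73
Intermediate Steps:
((((1 + 1)*(-4))*(-4))*(-41))*((20 - 11)/(-1 + 23)) = (((2*(-4))*(-4))*(-41))*(9/22) = (-8*(-4)*(-41))*(9*(1/22)) = (32*(-41))*(9/22) = -1312*9/22 = -5904/11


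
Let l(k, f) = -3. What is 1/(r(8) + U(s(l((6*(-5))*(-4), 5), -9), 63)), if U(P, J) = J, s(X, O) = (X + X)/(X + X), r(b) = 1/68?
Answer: 68/4285 ≈ 0.015869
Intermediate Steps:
r(b) = 1/68
s(X, O) = 1 (s(X, O) = (2*X)/((2*X)) = (2*X)*(1/(2*X)) = 1)
1/(r(8) + U(s(l((6*(-5))*(-4), 5), -9), 63)) = 1/(1/68 + 63) = 1/(4285/68) = 68/4285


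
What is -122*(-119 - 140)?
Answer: 31598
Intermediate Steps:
-122*(-119 - 140) = -122*(-259) = 31598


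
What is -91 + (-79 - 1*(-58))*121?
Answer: -2632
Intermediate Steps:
-91 + (-79 - 1*(-58))*121 = -91 + (-79 + 58)*121 = -91 - 21*121 = -91 - 2541 = -2632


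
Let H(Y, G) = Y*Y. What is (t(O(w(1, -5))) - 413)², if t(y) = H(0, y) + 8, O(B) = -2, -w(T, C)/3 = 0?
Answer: 164025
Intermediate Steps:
w(T, C) = 0 (w(T, C) = -3*0 = 0)
H(Y, G) = Y²
t(y) = 8 (t(y) = 0² + 8 = 0 + 8 = 8)
(t(O(w(1, -5))) - 413)² = (8 - 413)² = (-405)² = 164025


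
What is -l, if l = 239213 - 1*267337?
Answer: 28124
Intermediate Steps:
l = -28124 (l = 239213 - 267337 = -28124)
-l = -1*(-28124) = 28124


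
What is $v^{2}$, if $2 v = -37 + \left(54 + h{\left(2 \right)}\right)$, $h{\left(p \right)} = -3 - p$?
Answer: $36$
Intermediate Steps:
$v = 6$ ($v = \frac{-37 + \left(54 - 5\right)}{2} = \frac{-37 + 49}{2} = \frac{1}{2} \cdot 12 = 6$)
$v^{2} = 6^{2} = 36$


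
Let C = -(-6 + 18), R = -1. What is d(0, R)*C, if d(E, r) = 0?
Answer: 0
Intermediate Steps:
C = -12 (C = -1*12 = -12)
d(0, R)*C = 0*(-12) = 0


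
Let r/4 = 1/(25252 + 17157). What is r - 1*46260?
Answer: -1961840336/42409 ≈ -46260.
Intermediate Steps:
r = 4/42409 (r = 4/(25252 + 17157) = 4/42409 ≈ 9.4320e-5)
r - 1*46260 = 4/42409 - 1*46260 = 4/42409 - 46260 = -1961840336/42409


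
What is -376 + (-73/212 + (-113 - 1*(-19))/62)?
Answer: -2483299/6572 ≈ -377.86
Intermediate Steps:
-376 + (-73/212 + (-113 - 1*(-19))/62) = -376 + (-73*1/212 + (-113 + 19)*(1/62)) = -376 + (-73/212 - 94*1/62) = -376 + (-73/212 - 47/31) = -376 - 12227/6572 = -2483299/6572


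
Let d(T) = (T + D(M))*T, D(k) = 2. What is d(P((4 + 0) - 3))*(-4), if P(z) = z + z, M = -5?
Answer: -32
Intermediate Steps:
P(z) = 2*z
d(T) = T*(2 + T) (d(T) = (T + 2)*T = (2 + T)*T = T*(2 + T))
d(P((4 + 0) - 3))*(-4) = ((2*((4 + 0) - 3))*(2 + 2*((4 + 0) - 3)))*(-4) = ((2*(4 - 3))*(2 + 2*(4 - 3)))*(-4) = ((2*1)*(2 + 2*1))*(-4) = (2*(2 + 2))*(-4) = (2*4)*(-4) = 8*(-4) = -32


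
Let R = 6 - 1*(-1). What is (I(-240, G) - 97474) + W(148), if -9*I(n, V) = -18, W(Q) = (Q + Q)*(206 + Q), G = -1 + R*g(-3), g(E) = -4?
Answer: 7312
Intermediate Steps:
R = 7 (R = 6 + 1 = 7)
G = -29 (G = -1 + 7*(-4) = -1 - 28 = -29)
W(Q) = 2*Q*(206 + Q) (W(Q) = (2*Q)*(206 + Q) = 2*Q*(206 + Q))
I(n, V) = 2 (I(n, V) = -⅑*(-18) = 2)
(I(-240, G) - 97474) + W(148) = (2 - 97474) + 2*148*(206 + 148) = -97472 + 2*148*354 = -97472 + 104784 = 7312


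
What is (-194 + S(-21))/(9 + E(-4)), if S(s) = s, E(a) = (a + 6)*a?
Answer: -215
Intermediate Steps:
E(a) = a*(6 + a) (E(a) = (6 + a)*a = a*(6 + a))
(-194 + S(-21))/(9 + E(-4)) = (-194 - 21)/(9 - 4*(6 - 4)) = -215/(9 - 4*2) = -215/(9 - 8) = -215/1 = -215*1 = -215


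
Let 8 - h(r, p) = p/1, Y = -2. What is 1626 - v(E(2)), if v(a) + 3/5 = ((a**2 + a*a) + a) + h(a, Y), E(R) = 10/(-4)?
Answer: 8033/5 ≈ 1606.6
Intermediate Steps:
E(R) = -5/2 (E(R) = 10*(-1/4) = -5/2)
h(r, p) = 8 - p (h(r, p) = 8 - p/1 = 8 - p)
v(a) = 47/5 + a + 2*a**2 (v(a) = -3/5 + (((a**2 + a*a) + a) + (8 - 1*(-2))) = -3/5 + (((a**2 + a**2) + a) + (8 + 2)) = -3/5 + ((2*a**2 + a) + 10) = -3/5 + ((a + 2*a**2) + 10) = -3/5 + (10 + a + 2*a**2) = 47/5 + a + 2*a**2)
1626 - v(E(2)) = 1626 - (47/5 - 5/2 + 2*(-5/2)**2) = 1626 - (47/5 - 5/2 + 2*(25/4)) = 1626 - (47/5 - 5/2 + 25/2) = 1626 - 1*97/5 = 1626 - 97/5 = 8033/5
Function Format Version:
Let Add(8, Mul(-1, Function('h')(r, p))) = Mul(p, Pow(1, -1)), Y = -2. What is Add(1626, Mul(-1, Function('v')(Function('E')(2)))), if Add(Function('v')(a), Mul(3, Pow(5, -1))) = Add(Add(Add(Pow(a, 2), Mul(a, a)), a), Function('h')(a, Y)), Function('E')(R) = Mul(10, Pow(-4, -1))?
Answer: Rational(8033, 5) ≈ 1606.6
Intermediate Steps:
Function('E')(R) = Rational(-5, 2) (Function('E')(R) = Mul(10, Rational(-1, 4)) = Rational(-5, 2))
Function('h')(r, p) = Add(8, Mul(-1, p)) (Function('h')(r, p) = Add(8, Mul(-1, Mul(p, Pow(1, -1)))) = Add(8, Mul(-1, Mul(p, 1))) = Add(8, Mul(-1, p)))
Function('v')(a) = Add(Rational(47, 5), a, Mul(2, Pow(a, 2))) (Function('v')(a) = Add(Rational(-3, 5), Add(Add(Add(Pow(a, 2), Mul(a, a)), a), Add(8, Mul(-1, -2)))) = Add(Rational(-3, 5), Add(Add(Add(Pow(a, 2), Pow(a, 2)), a), Add(8, 2))) = Add(Rational(-3, 5), Add(Add(Mul(2, Pow(a, 2)), a), 10)) = Add(Rational(-3, 5), Add(Add(a, Mul(2, Pow(a, 2))), 10)) = Add(Rational(-3, 5), Add(10, a, Mul(2, Pow(a, 2)))) = Add(Rational(47, 5), a, Mul(2, Pow(a, 2))))
Add(1626, Mul(-1, Function('v')(Function('E')(2)))) = Add(1626, Mul(-1, Add(Rational(47, 5), Rational(-5, 2), Mul(2, Pow(Rational(-5, 2), 2))))) = Add(1626, Mul(-1, Add(Rational(47, 5), Rational(-5, 2), Mul(2, Rational(25, 4))))) = Add(1626, Mul(-1, Add(Rational(47, 5), Rational(-5, 2), Rational(25, 2)))) = Add(1626, Mul(-1, Rational(97, 5))) = Add(1626, Rational(-97, 5)) = Rational(8033, 5)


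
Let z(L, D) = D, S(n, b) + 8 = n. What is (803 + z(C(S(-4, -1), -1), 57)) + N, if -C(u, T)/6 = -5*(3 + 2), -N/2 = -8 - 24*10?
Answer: 1356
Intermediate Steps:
S(n, b) = -8 + n
N = 496 (N = -2*(-8 - 24*10) = -2*(-8 - 240) = -2*(-248) = 496)
C(u, T) = 150 (C(u, T) = -(-30)*(3 + 2) = -(-30)*5 = -6*(-25) = 150)
(803 + z(C(S(-4, -1), -1), 57)) + N = (803 + 57) + 496 = 860 + 496 = 1356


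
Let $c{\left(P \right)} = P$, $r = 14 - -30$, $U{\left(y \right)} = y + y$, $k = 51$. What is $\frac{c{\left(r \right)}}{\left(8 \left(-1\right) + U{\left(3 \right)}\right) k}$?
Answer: $- \frac{22}{51} \approx -0.43137$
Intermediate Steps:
$U{\left(y \right)} = 2 y$
$r = 44$ ($r = 14 + 30 = 44$)
$\frac{c{\left(r \right)}}{\left(8 \left(-1\right) + U{\left(3 \right)}\right) k} = \frac{44}{\left(8 \left(-1\right) + 2 \cdot 3\right) 51} = \frac{44}{\left(-8 + 6\right) 51} = \frac{44}{\left(-2\right) 51} = \frac{44}{-102} = 44 \left(- \frac{1}{102}\right) = - \frac{22}{51}$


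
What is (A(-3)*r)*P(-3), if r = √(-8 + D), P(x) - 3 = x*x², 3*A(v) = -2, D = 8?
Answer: 0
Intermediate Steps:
A(v) = -⅔ (A(v) = (⅓)*(-2) = -⅔)
P(x) = 3 + x³ (P(x) = 3 + x*x² = 3 + x³)
r = 0 (r = √(-8 + 8) = √0 = 0)
(A(-3)*r)*P(-3) = (-⅔*0)*(3 + (-3)³) = 0*(3 - 27) = 0*(-24) = 0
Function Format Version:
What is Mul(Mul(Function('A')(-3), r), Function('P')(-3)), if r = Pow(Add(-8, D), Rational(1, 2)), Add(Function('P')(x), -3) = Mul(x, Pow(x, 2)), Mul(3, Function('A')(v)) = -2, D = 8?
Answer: 0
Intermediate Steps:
Function('A')(v) = Rational(-2, 3) (Function('A')(v) = Mul(Rational(1, 3), -2) = Rational(-2, 3))
Function('P')(x) = Add(3, Pow(x, 3)) (Function('P')(x) = Add(3, Mul(x, Pow(x, 2))) = Add(3, Pow(x, 3)))
r = 0 (r = Pow(Add(-8, 8), Rational(1, 2)) = Pow(0, Rational(1, 2)) = 0)
Mul(Mul(Function('A')(-3), r), Function('P')(-3)) = Mul(Mul(Rational(-2, 3), 0), Add(3, Pow(-3, 3))) = Mul(0, Add(3, -27)) = Mul(0, -24) = 0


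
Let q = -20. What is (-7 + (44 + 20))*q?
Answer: -1140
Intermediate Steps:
(-7 + (44 + 20))*q = (-7 + (44 + 20))*(-20) = (-7 + 64)*(-20) = 57*(-20) = -1140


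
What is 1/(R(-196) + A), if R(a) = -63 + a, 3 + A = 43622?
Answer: 1/43360 ≈ 2.3063e-5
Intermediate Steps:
A = 43619 (A = -3 + 43622 = 43619)
1/(R(-196) + A) = 1/((-63 - 196) + 43619) = 1/(-259 + 43619) = 1/43360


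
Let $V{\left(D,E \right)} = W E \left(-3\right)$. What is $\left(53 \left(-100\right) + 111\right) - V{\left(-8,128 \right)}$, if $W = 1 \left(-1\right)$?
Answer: $-5573$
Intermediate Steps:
$W = -1$
$V{\left(D,E \right)} = 3 E$ ($V{\left(D,E \right)} = - E \left(-3\right) = 3 E$)
$\left(53 \left(-100\right) + 111\right) - V{\left(-8,128 \right)} = \left(53 \left(-100\right) + 111\right) - 3 \cdot 128 = \left(-5300 + 111\right) - 384 = -5189 - 384 = -5573$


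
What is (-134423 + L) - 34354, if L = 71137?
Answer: -97640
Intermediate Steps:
(-134423 + L) - 34354 = (-134423 + 71137) - 34354 = -63286 - 34354 = -97640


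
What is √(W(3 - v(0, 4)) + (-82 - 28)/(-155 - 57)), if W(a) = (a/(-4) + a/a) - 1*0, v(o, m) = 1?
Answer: 3*√318/53 ≈ 1.0094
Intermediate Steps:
W(a) = 1 - a/4 (W(a) = (a*(-¼) + 1) + 0 = (-a/4 + 1) + 0 = (1 - a/4) + 0 = 1 - a/4)
√(W(3 - v(0, 4)) + (-82 - 28)/(-155 - 57)) = √((1 - (3 - 1*1)/4) + (-82 - 28)/(-155 - 57)) = √((1 - (3 - 1)/4) - 110/(-212)) = √((1 - ¼*2) - 110*(-1/212)) = √((1 - ½) + 55/106) = √(½ + 55/106) = √(54/53) = 3*√318/53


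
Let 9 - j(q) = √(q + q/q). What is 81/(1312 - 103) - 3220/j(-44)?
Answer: (-1297417*I + 27*√43)/(403*(√43 + 9*I)) ≈ -233.64 - 170.28*I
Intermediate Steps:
j(q) = 9 - √(1 + q) (j(q) = 9 - √(q + q/q) = 9 - √(q + 1) = 9 - √(1 + q))
81/(1312 - 103) - 3220/j(-44) = 81/(1312 - 103) - 3220/(9 - √(1 - 44)) = 81/1209 - 3220/(9 - √(-43)) = 81*(1/1209) - 3220/(9 - I*√43) = 27/403 - 3220/(9 - I*√43)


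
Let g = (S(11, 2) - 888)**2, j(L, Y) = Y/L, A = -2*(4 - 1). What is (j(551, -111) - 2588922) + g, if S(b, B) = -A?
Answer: -997860009/551 ≈ -1.8110e+6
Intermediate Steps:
A = -6 (A = -2*3 = -6)
S(b, B) = 6 (S(b, B) = -1*(-6) = 6)
g = 777924 (g = (6 - 888)**2 = (-882)**2 = 777924)
(j(551, -111) - 2588922) + g = (-111/551 - 2588922) + 777924 = -1426496133/551 + 777924 = -997860009/551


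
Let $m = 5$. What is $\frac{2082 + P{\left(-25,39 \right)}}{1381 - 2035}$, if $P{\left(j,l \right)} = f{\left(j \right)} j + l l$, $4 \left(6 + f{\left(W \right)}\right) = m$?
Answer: $- \frac{14887}{2616} \approx -5.6908$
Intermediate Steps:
$f{\left(W \right)} = - \frac{19}{4}$ ($f{\left(W \right)} = -6 + \frac{1}{4} \cdot 5 = -6 + \frac{5}{4} = - \frac{19}{4}$)
$P{\left(j,l \right)} = l^{2} - \frac{19 j}{4}$ ($P{\left(j,l \right)} = - \frac{19 j}{4} + l l = - \frac{19 j}{4} + l^{2} = l^{2} - \frac{19 j}{4}$)
$\frac{2082 + P{\left(-25,39 \right)}}{1381 - 2035} = \frac{2082 - \left(- \frac{475}{4} - 39^{2}\right)}{1381 - 2035} = \frac{2082 + \left(1521 + \frac{475}{4}\right)}{-654} = \left(2082 + \frac{6559}{4}\right) \left(- \frac{1}{654}\right) = \frac{14887}{4} \left(- \frac{1}{654}\right) = - \frac{14887}{2616}$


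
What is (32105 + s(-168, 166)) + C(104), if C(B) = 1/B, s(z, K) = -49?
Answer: 3333825/104 ≈ 32056.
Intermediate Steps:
(32105 + s(-168, 166)) + C(104) = (32105 - 49) + 1/104 = 32056 + 1/104 = 3333825/104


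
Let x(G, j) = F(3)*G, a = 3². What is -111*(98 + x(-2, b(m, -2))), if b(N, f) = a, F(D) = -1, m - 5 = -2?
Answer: -11100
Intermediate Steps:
m = 3 (m = 5 - 2 = 3)
a = 9
b(N, f) = 9
x(G, j) = -G
-111*(98 + x(-2, b(m, -2))) = -111*(98 - 1*(-2)) = -111*(98 + 2) = -111*100 = -11100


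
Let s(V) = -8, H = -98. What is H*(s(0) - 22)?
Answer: 2940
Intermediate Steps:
H*(s(0) - 22) = -98*(-8 - 22) = -98*(-30) = 2940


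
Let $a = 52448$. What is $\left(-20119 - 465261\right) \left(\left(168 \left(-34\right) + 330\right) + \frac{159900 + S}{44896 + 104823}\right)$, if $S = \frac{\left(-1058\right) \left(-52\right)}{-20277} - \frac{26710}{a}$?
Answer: $\frac{51982713578560519702535}{19903046780628} \approx 2.6118 \cdot 10^{9}$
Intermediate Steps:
$S = - \frac{1713538919}{531744048}$ ($S = \frac{\left(-1058\right) \left(-52\right)}{-20277} - \frac{26710}{52448} = 55016 \left(- \frac{1}{20277}\right) - \frac{13355}{26224} = - \frac{55016}{20277} - \frac{13355}{26224} = - \frac{1713538919}{531744048} \approx -3.2225$)
$\left(-20119 - 465261\right) \left(\left(168 \left(-34\right) + 330\right) + \frac{159900 + S}{44896 + 104823}\right) = \left(-20119 - 465261\right) \left(\left(168 \left(-34\right) + 330\right) + \frac{159900 - \frac{1713538919}{531744048}}{44896 + 104823}\right) = - 485380 \left(\left(-5712 + 330\right) + \frac{85024159736281}{531744048 \cdot 149719}\right) = - 485380 \left(-5382 + \frac{85024159736281}{531744048} \cdot \frac{1}{149719}\right) = - 485380 \left(-5382 + \frac{85024159736281}{79612187122512}\right) = \left(-485380\right) \left(- \frac{428387766933623303}{79612187122512}\right) = \frac{51982713578560519702535}{19903046780628}$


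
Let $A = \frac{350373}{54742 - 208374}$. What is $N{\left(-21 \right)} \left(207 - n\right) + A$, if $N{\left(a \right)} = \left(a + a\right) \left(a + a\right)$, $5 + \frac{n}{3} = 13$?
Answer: $\frac{49593902811}{153632} \approx 3.2281 \cdot 10^{5}$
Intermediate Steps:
$n = 24$ ($n = -15 + 3 \cdot 13 = -15 + 39 = 24$)
$N{\left(a \right)} = 4 a^{2}$ ($N{\left(a \right)} = 2 a 2 a = 4 a^{2}$)
$A = - \frac{350373}{153632}$ ($A = \frac{350373}{-153632} = 350373 \left(- \frac{1}{153632}\right) = - \frac{350373}{153632} \approx -2.2806$)
$N{\left(-21 \right)} \left(207 - n\right) + A = 4 \left(-21\right)^{2} \left(207 - 24\right) - \frac{350373}{153632} = 4 \cdot 441 \left(207 - 24\right) - \frac{350373}{153632} = 1764 \cdot 183 - \frac{350373}{153632} = 322812 - \frac{350373}{153632} = \frac{49593902811}{153632}$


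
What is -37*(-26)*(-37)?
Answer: -35594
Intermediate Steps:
-37*(-26)*(-37) = 962*(-37) = -35594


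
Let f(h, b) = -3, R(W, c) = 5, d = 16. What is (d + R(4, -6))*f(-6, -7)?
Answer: -63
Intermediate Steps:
(d + R(4, -6))*f(-6, -7) = (16 + 5)*(-3) = 21*(-3) = -63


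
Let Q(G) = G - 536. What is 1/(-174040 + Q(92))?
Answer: -1/174484 ≈ -5.7312e-6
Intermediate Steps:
Q(G) = -536 + G
1/(-174040 + Q(92)) = 1/(-174040 + (-536 + 92)) = 1/(-174040 - 444) = 1/(-174484) = -1/174484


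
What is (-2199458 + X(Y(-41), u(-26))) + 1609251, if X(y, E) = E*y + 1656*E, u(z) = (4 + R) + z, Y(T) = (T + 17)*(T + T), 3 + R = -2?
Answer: -688055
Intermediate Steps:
R = -5 (R = -3 - 2 = -5)
Y(T) = 2*T*(17 + T) (Y(T) = (17 + T)*(2*T) = 2*T*(17 + T))
u(z) = -1 + z (u(z) = (4 - 5) + z = -1 + z)
X(y, E) = 1656*E + E*y
(-2199458 + X(Y(-41), u(-26))) + 1609251 = (-2199458 + (-1 - 26)*(1656 + 2*(-41)*(17 - 41))) + 1609251 = (-2199458 - 27*(1656 + 2*(-41)*(-24))) + 1609251 = (-2199458 - 27*(1656 + 1968)) + 1609251 = (-2199458 - 27*3624) + 1609251 = (-2199458 - 97848) + 1609251 = -2297306 + 1609251 = -688055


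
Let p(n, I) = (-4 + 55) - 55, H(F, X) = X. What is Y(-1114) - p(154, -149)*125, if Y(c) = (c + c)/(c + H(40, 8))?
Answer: 277614/553 ≈ 502.01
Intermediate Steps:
p(n, I) = -4 (p(n, I) = 51 - 55 = -4)
Y(c) = 2*c/(8 + c) (Y(c) = (c + c)/(c + 8) = (2*c)/(8 + c) = 2*c/(8 + c))
Y(-1114) - p(154, -149)*125 = 2*(-1114)/(8 - 1114) - (-4)*125 = 2*(-1114)/(-1106) - 1*(-500) = 2*(-1114)*(-1/1106) + 500 = 1114/553 + 500 = 277614/553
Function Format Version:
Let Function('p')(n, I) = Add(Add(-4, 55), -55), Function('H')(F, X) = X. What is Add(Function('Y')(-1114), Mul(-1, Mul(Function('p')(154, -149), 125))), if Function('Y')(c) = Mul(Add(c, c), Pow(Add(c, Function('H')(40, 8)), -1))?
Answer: Rational(277614, 553) ≈ 502.01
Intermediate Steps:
Function('p')(n, I) = -4 (Function('p')(n, I) = Add(51, -55) = -4)
Function('Y')(c) = Mul(2, c, Pow(Add(8, c), -1)) (Function('Y')(c) = Mul(Add(c, c), Pow(Add(c, 8), -1)) = Mul(Mul(2, c), Pow(Add(8, c), -1)) = Mul(2, c, Pow(Add(8, c), -1)))
Add(Function('Y')(-1114), Mul(-1, Mul(Function('p')(154, -149), 125))) = Add(Mul(2, -1114, Pow(Add(8, -1114), -1)), Mul(-1, Mul(-4, 125))) = Add(Mul(2, -1114, Pow(-1106, -1)), Mul(-1, -500)) = Add(Mul(2, -1114, Rational(-1, 1106)), 500) = Add(Rational(1114, 553), 500) = Rational(277614, 553)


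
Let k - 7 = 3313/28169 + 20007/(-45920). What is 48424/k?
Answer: 62637435723520/8643199137 ≈ 7247.0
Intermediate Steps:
k = 8643199137/1293520480 (k = 7 + (3313/28169 + 20007/(-45920)) = 7 + (3313*(1/28169) + 20007*(-1/45920)) = 7 + (3313/28169 - 20007/45920) = 7 - 411444223/1293520480 = 8643199137/1293520480 ≈ 6.6819)
48424/k = 48424/(8643199137/1293520480) = 48424*(1293520480/8643199137) = 62637435723520/8643199137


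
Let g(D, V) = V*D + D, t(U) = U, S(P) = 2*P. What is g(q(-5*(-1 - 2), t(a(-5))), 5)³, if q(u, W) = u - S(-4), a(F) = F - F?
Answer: 2628072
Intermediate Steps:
a(F) = 0
q(u, W) = 8 + u (q(u, W) = u - 2*(-4) = u - 1*(-8) = u + 8 = 8 + u)
g(D, V) = D + D*V (g(D, V) = D*V + D = D + D*V)
g(q(-5*(-1 - 2), t(a(-5))), 5)³ = ((8 - 5*(-1 - 2))*(1 + 5))³ = ((8 - 5*(-3))*6)³ = ((8 + 15)*6)³ = (23*6)³ = 138³ = 2628072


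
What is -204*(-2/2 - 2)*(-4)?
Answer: -2448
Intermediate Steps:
-204*(-2/2 - 2)*(-4) = -204*(-2*1/2 - 2)*(-4) = -204*(-1 - 2)*(-4) = -(-612)*(-4) = -204*12 = -2448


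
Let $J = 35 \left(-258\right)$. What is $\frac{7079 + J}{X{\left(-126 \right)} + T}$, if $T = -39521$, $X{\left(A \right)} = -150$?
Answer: $\frac{1951}{39671} \approx 0.049179$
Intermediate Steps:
$J = -9030$
$\frac{7079 + J}{X{\left(-126 \right)} + T} = \frac{7079 - 9030}{-150 - 39521} = - \frac{1951}{-39671} = \left(-1951\right) \left(- \frac{1}{39671}\right) = \frac{1951}{39671}$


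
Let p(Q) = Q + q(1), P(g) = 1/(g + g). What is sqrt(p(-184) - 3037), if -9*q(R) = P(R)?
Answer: I*sqrt(115958)/6 ≈ 56.754*I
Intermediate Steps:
P(g) = 1/(2*g)
q(R) = -1/(18*R)
p(Q) = -1/18 + Q (p(Q) = Q - 1/18/1 = Q - 1/18*1 = Q - 1/18 = -1/18 + Q)
sqrt(p(-184) - 3037) = sqrt((-1/18 - 184) - 3037) = sqrt(-3313/18 - 3037) = sqrt(-57979/18) = I*sqrt(115958)/6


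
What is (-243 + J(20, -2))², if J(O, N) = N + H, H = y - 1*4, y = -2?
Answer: 63001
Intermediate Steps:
H = -6 (H = -2 - 1*4 = -2 - 4 = -6)
J(O, N) = -6 + N (J(O, N) = N - 6 = -6 + N)
(-243 + J(20, -2))² = (-243 + (-6 - 2))² = (-243 - 8)² = (-251)² = 63001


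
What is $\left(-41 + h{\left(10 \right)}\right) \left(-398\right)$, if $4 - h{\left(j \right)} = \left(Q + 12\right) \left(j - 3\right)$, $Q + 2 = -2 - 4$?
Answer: $25870$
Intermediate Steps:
$Q = -8$ ($Q = -2 - 6 = -8$)
$h{\left(j \right)} = 16 - 4 j$ ($h{\left(j \right)} = 4 - \left(-8 + 12\right) \left(j - 3\right) = 4 - 4 \left(-3 + j\right) = 4 - \left(-12 + 4 j\right) = 16 - 4 j$)
$\left(-41 + h{\left(10 \right)}\right) \left(-398\right) = \left(-41 + \left(16 - 40\right)\right) \left(-398\right) = \left(-41 - 24\right) \left(-398\right) = \left(-65\right) \left(-398\right) = 25870$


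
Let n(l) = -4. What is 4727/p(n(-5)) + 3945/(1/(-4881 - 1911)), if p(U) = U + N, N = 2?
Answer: -53593607/2 ≈ -2.6797e+7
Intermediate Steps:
p(U) = 2 + U (p(U) = U + 2 = 2 + U)
4727/p(n(-5)) + 3945/(1/(-4881 - 1911)) = 4727/(2 - 4) + 3945/(1/(-4881 - 1911)) = 4727/(-2) + 3945/(1/(-6792)) = 4727*(-½) + 3945/(-1/6792) = -4727/2 + 3945*(-6792) = -4727/2 - 26794440 = -53593607/2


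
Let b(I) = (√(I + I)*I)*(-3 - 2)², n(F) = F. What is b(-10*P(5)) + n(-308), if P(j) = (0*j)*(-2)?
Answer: -308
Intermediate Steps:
P(j) = 0 (P(j) = 0*(-2) = 0)
b(I) = 25*√2*I^(3/2) (b(I) = (√(2*I)*I)*(-5)² = ((√2*√I)*I)*25 = (√2*I^(3/2))*25 = 25*√2*I^(3/2))
b(-10*P(5)) + n(-308) = 25*√2*(-10*0)^(3/2) - 308 = 25*√2*0^(3/2) - 308 = 25*√2*0 - 308 = 0 - 308 = -308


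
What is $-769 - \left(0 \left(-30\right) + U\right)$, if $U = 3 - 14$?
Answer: $-758$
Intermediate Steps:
$U = -11$ ($U = 3 - 14 = -11$)
$-769 - \left(0 \left(-30\right) + U\right) = -769 - \left(0 \left(-30\right) - 11\right) = -769 - \left(0 - 11\right) = -769 - -11 = -769 + 11 = -758$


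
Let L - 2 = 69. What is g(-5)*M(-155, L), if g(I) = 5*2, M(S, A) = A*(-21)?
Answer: -14910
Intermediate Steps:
L = 71 (L = 2 + 69 = 71)
M(S, A) = -21*A
g(I) = 10
g(-5)*M(-155, L) = 10*(-21*71) = 10*(-1491) = -14910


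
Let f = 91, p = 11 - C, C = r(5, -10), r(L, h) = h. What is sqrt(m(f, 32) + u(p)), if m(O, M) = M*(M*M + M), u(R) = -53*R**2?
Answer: sqrt(10419) ≈ 102.07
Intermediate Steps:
C = -10
p = 21 (p = 11 - 1*(-10) = 11 + 10 = 21)
m(O, M) = M*(M + M**2) (m(O, M) = M*(M**2 + M) = M*(M + M**2))
sqrt(m(f, 32) + u(p)) = sqrt(32**2*(1 + 32) - 53*21**2) = sqrt(1024*33 - 53*441) = sqrt(33792 - 23373) = sqrt(10419)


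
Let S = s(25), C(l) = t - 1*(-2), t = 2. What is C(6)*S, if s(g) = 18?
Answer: 72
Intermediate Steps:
C(l) = 4 (C(l) = 2 - 1*(-2) = 2 + 2 = 4)
S = 18
C(6)*S = 4*18 = 72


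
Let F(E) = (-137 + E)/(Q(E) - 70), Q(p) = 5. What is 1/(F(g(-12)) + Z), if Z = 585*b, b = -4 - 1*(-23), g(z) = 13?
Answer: 65/722599 ≈ 8.9953e-5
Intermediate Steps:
b = 19 (b = -4 + 23 = 19)
F(E) = 137/65 - E/65 (F(E) = (-137 + E)/(5 - 70) = (-137 + E)/(-65) = (-137 + E)*(-1/65) = 137/65 - E/65)
Z = 11115 (Z = 585*19 = 11115)
1/(F(g(-12)) + Z) = 1/((137/65 - 1/65*13) + 11115) = 1/((137/65 - 1/5) + 11115) = 1/(124/65 + 11115) = 1/(722599/65) = 65/722599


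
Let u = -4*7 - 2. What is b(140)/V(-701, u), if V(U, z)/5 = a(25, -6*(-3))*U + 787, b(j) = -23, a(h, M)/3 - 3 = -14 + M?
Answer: 23/69670 ≈ 0.00033013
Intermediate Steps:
a(h, M) = -33 + 3*M (a(h, M) = 9 + 3*(-14 + M) = 9 + (-42 + 3*M) = -33 + 3*M)
u = -30 (u = -28 - 2 = -30)
V(U, z) = 3935 + 105*U (V(U, z) = 5*((-33 + 3*(-6*(-3)))*U + 787) = 5*((-33 + 3*18)*U + 787) = 5*((-33 + 54)*U + 787) = 5*(21*U + 787) = 5*(787 + 21*U) = 3935 + 105*U)
b(140)/V(-701, u) = -23/(3935 + 105*(-701)) = -23/(3935 - 73605) = -23/(-69670) = -23*(-1/69670) = 23/69670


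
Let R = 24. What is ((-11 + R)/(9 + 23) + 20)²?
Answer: 426409/1024 ≈ 416.42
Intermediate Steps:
((-11 + R)/(9 + 23) + 20)² = ((-11 + 24)/(9 + 23) + 20)² = (13/32 + 20)² = (653/32)² = 426409/1024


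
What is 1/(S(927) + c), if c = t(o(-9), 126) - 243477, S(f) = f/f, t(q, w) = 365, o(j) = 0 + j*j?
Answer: -1/243111 ≈ -4.1133e-6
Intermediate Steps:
o(j) = j**2 (o(j) = 0 + j**2 = j**2)
S(f) = 1
c = -243112 (c = 365 - 243477 = -243112)
1/(S(927) + c) = 1/(1 - 243112) = 1/(-243111) = -1/243111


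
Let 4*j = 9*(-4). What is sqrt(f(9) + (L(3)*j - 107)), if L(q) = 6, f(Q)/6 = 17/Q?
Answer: I*sqrt(1347)/3 ≈ 12.234*I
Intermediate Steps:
f(Q) = 102/Q (f(Q) = 6*(17/Q) = 102/Q)
j = -9 (j = (9*(-4))/4 = (1/4)*(-36) = -9)
sqrt(f(9) + (L(3)*j - 107)) = sqrt(102/9 + (6*(-9) - 107)) = sqrt(102*(1/9) + (-54 - 107)) = sqrt(34/3 - 161) = sqrt(-449/3) = I*sqrt(1347)/3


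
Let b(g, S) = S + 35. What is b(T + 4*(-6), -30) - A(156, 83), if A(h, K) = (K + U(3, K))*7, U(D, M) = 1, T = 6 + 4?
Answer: -583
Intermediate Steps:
T = 10
b(g, S) = 35 + S
A(h, K) = 7 + 7*K (A(h, K) = (K + 1)*7 = (1 + K)*7 = 7 + 7*K)
b(T + 4*(-6), -30) - A(156, 83) = (35 - 30) - (7 + 7*83) = 5 - (7 + 581) = 5 - 1*588 = 5 - 588 = -583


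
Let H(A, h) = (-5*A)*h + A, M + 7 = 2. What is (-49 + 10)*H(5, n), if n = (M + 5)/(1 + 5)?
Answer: -195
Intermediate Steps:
M = -5 (M = -7 + 2 = -5)
n = 0 (n = (-5 + 5)/(1 + 5) = 0/6 = 0*(⅙) = 0)
H(A, h) = A - 5*A*h (H(A, h) = -5*A*h + A = A - 5*A*h)
(-49 + 10)*H(5, n) = (-49 + 10)*(5*(1 - 5*0)) = -195*(1 + 0) = -195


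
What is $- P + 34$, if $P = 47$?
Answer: $-13$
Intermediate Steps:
$- P + 34 = \left(-1\right) 47 + 34 = -47 + 34 = -13$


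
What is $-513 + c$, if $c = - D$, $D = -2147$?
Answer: $1634$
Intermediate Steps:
$c = 2147$ ($c = \left(-1\right) \left(-2147\right) = 2147$)
$-513 + c = -513 + 2147 = 1634$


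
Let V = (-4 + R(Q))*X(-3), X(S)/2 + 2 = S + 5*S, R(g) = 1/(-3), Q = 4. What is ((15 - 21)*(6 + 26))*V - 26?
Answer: -33306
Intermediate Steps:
R(g) = -⅓
X(S) = -4 + 12*S (X(S) = -4 + 2*(S + 5*S) = -4 + 2*(6*S) = -4 + 12*S)
V = 520/3 (V = (-4 - ⅓)*(-4 + 12*(-3)) = -13*(-4 - 36)/3 = -13/3*(-40) = 520/3 ≈ 173.33)
((15 - 21)*(6 + 26))*V - 26 = ((15 - 21)*(6 + 26))*(520/3) - 26 = -6*32*(520/3) - 26 = -192*520/3 - 26 = -33280 - 26 = -33306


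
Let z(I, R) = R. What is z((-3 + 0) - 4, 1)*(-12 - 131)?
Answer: -143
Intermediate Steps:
z((-3 + 0) - 4, 1)*(-12 - 131) = 1*(-12 - 131) = 1*(-143) = -143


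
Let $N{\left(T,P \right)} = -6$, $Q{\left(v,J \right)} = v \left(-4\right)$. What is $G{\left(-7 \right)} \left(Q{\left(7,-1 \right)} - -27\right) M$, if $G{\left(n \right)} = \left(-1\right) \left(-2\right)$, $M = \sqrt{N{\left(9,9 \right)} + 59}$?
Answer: $- 2 \sqrt{53} \approx -14.56$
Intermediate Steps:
$Q{\left(v,J \right)} = - 4 v$
$M = \sqrt{53}$ ($M = \sqrt{-6 + 59} = \sqrt{53} \approx 7.2801$)
$G{\left(n \right)} = 2$
$G{\left(-7 \right)} \left(Q{\left(7,-1 \right)} - -27\right) M = 2 \left(\left(-4\right) 7 - -27\right) \sqrt{53} = 2 \left(-28 + 27\right) \sqrt{53} = 2 \left(-1\right) \sqrt{53} = - 2 \sqrt{53}$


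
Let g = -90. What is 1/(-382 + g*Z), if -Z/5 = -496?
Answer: -1/223582 ≈ -4.4726e-6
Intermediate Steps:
Z = 2480 (Z = -5*(-496) = 2480)
1/(-382 + g*Z) = 1/(-382 - 90*2480) = 1/(-382 - 223200) = 1/(-223582) = -1/223582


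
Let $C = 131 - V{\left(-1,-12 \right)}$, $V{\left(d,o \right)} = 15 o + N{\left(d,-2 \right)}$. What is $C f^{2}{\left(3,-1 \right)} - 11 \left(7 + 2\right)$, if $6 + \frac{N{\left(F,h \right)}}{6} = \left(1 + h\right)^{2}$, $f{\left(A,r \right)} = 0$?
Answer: $-99$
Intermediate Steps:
$N{\left(F,h \right)} = -36 + 6 \left(1 + h\right)^{2}$
$V{\left(d,o \right)} = -30 + 15 o$ ($V{\left(d,o \right)} = 15 o - \left(36 - 6 \left(1 - 2\right)^{2}\right) = 15 o - \left(36 - 6 \left(-1\right)^{2}\right) = 15 o + \left(-36 + 6 \cdot 1\right) = 15 o + \left(-36 + 6\right) = 15 o - 30 = -30 + 15 o$)
$C = 341$ ($C = 131 - \left(-30 + 15 \left(-12\right)\right) = 131 - \left(-30 - 180\right) = 131 - -210 = 131 + 210 = 341$)
$C f^{2}{\left(3,-1 \right)} - 11 \left(7 + 2\right) = 341 \cdot 0^{2} - 11 \left(7 + 2\right) = 341 \cdot 0 - 99 = 0 - 99 = -99$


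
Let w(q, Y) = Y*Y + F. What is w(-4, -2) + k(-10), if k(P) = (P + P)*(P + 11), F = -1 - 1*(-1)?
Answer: -16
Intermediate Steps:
F = 0 (F = -1 + 1 = 0)
k(P) = 2*P*(11 + P) (k(P) = (2*P)*(11 + P) = 2*P*(11 + P))
w(q, Y) = Y² (w(q, Y) = Y*Y + 0 = Y² + 0 = Y²)
w(-4, -2) + k(-10) = (-2)² + 2*(-10)*(11 - 10) = 4 + 2*(-10)*1 = 4 - 20 = -16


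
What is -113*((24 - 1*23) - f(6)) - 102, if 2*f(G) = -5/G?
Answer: -3145/12 ≈ -262.08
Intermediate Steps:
f(G) = -5/(2*G) (f(G) = (-5/G)/2 = -5/(2*G))
-113*((24 - 1*23) - f(6)) - 102 = -113*((24 - 1*23) - (-5)/(2*6)) - 102 = -113*((24 - 23) - (-5)/(2*6)) - 102 = -113*(1 - 1*(-5/12)) - 102 = -113*(1 + 5/12) - 102 = -113*17/12 - 102 = -1921/12 - 102 = -3145/12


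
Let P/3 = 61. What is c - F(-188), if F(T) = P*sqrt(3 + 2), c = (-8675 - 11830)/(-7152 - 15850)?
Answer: 20505/23002 - 183*sqrt(5) ≈ -408.31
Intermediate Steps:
P = 183 (P = 3*61 = 183)
c = 20505/23002 (c = -20505/(-23002) = -20505*(-1/23002) = 20505/23002 ≈ 0.89144)
F(T) = 183*sqrt(5) (F(T) = 183*sqrt(3 + 2) = 183*sqrt(5))
c - F(-188) = 20505/23002 - 183*sqrt(5)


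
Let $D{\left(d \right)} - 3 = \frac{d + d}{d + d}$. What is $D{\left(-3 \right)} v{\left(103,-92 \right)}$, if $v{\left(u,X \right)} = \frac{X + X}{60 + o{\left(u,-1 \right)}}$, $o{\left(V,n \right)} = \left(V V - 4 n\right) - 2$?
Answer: $- \frac{736}{10671} \approx -0.068972$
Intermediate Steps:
$o{\left(V,n \right)} = -2 + V^{2} - 4 n$ ($o{\left(V,n \right)} = \left(V^{2} - 4 n\right) - 2 = -2 + V^{2} - 4 n$)
$v{\left(u,X \right)} = \frac{2 X}{62 + u^{2}}$ ($v{\left(u,X \right)} = \frac{X + X}{60 - \left(-2 - u^{2}\right)} = \frac{2 X}{60 + \left(-2 + u^{2} + 4\right)} = \frac{2 X}{60 + \left(2 + u^{2}\right)} = \frac{2 X}{62 + u^{2}}$)
$D{\left(d \right)} = 4$ ($D{\left(d \right)} = 3 + \frac{d + d}{d + d} = 3 + \frac{2 d}{2 d} = 3 + 2 d \frac{1}{2 d} = 3 + 1 = 4$)
$D{\left(-3 \right)} v{\left(103,-92 \right)} = 4 \cdot 2 \left(-92\right) \frac{1}{62 + 103^{2}} = 4 \cdot 2 \left(-92\right) \frac{1}{62 + 10609} = 4 \cdot 2 \left(-92\right) \frac{1}{10671} = 4 \left(- \frac{184}{10671}\right) = - \frac{736}{10671}$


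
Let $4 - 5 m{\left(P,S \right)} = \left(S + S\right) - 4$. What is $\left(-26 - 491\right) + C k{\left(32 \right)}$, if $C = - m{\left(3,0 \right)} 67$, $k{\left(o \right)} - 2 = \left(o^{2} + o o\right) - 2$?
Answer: $- \frac{1100313}{5} \approx -2.2006 \cdot 10^{5}$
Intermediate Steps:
$m{\left(P,S \right)} = \frac{8}{5} - \frac{2 S}{5}$ ($m{\left(P,S \right)} = \frac{4}{5} - \frac{\left(S + S\right) - 4}{5} = \frac{4}{5} - \frac{2 S - 4}{5} = \frac{4}{5} - \frac{-4 + 2 S}{5} = \frac{4}{5} - \left(- \frac{4}{5} + \frac{2 S}{5}\right) = \frac{8}{5} - \frac{2 S}{5}$)
$k{\left(o \right)} = 2 o^{2}$ ($k{\left(o \right)} = 2 - \left(2 - o^{2} - o o\right) = 2 + \left(\left(o^{2} + o^{2}\right) - 2\right) = 2 + \left(2 o^{2} - 2\right) = 2 + \left(-2 + 2 o^{2}\right) = 2 o^{2}$)
$C = - \frac{536}{5}$ ($C = - (\frac{8}{5} - 0) 67 = - (\frac{8}{5} + 0) 67 = \left(-1\right) \frac{8}{5} \cdot 67 = \left(- \frac{8}{5}\right) 67 = - \frac{536}{5} \approx -107.2$)
$\left(-26 - 491\right) + C k{\left(32 \right)} = \left(-26 - 491\right) - \frac{536 \cdot 2 \cdot 32^{2}}{5} = \left(-26 - 491\right) - \frac{536 \cdot 2 \cdot 1024}{5} = -517 - \frac{1097728}{5} = - \frac{1100313}{5}$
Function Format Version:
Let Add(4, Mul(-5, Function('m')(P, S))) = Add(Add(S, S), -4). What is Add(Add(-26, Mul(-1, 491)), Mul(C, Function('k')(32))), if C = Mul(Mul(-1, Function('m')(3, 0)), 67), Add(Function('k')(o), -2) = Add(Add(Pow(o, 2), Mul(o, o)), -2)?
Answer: Rational(-1100313, 5) ≈ -2.2006e+5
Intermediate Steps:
Function('m')(P, S) = Add(Rational(8, 5), Mul(Rational(-2, 5), S)) (Function('m')(P, S) = Add(Rational(4, 5), Mul(Rational(-1, 5), Add(Add(S, S), -4))) = Add(Rational(4, 5), Mul(Rational(-1, 5), Add(Mul(2, S), -4))) = Add(Rational(4, 5), Mul(Rational(-1, 5), Add(-4, Mul(2, S)))) = Add(Rational(4, 5), Add(Rational(4, 5), Mul(Rational(-2, 5), S))) = Add(Rational(8, 5), Mul(Rational(-2, 5), S)))
Function('k')(o) = Mul(2, Pow(o, 2)) (Function('k')(o) = Add(2, Add(Add(Pow(o, 2), Mul(o, o)), -2)) = Add(2, Add(Add(Pow(o, 2), Pow(o, 2)), -2)) = Add(2, Add(Mul(2, Pow(o, 2)), -2)) = Add(2, Add(-2, Mul(2, Pow(o, 2)))) = Mul(2, Pow(o, 2)))
C = Rational(-536, 5) (C = Mul(Mul(-1, Add(Rational(8, 5), Mul(Rational(-2, 5), 0))), 67) = Mul(Mul(-1, Add(Rational(8, 5), 0)), 67) = Mul(Mul(-1, Rational(8, 5)), 67) = Mul(Rational(-8, 5), 67) = Rational(-536, 5) ≈ -107.20)
Add(Add(-26, Mul(-1, 491)), Mul(C, Function('k')(32))) = Add(Add(-26, Mul(-1, 491)), Mul(Rational(-536, 5), Mul(2, Pow(32, 2)))) = Add(Add(-26, -491), Mul(Rational(-536, 5), Mul(2, 1024))) = Add(-517, Mul(Rational(-536, 5), 2048)) = Add(-517, Rational(-1097728, 5)) = Rational(-1100313, 5)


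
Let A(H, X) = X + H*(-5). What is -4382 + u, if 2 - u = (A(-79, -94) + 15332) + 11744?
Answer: -31757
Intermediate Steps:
A(H, X) = X - 5*H
u = -27375 (u = 2 - (((-94 - 5*(-79)) + 15332) + 11744) = 2 - (((-94 + 395) + 15332) + 11744) = 2 - ((301 + 15332) + 11744) = 2 - (15633 + 11744) = 2 - 1*27377 = 2 - 27377 = -27375)
-4382 + u = -4382 - 27375 = -31757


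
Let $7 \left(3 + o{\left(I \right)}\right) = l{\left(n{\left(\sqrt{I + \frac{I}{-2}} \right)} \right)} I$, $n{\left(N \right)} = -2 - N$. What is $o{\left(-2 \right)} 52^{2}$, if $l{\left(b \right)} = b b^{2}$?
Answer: $- \frac{45968}{7} + \frac{59488 i}{7} \approx -6566.9 + 8498.3 i$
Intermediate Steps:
$l{\left(b \right)} = b^{3}$
$o{\left(I \right)} = -3 + \frac{I \left(-2 - \frac{\sqrt{2} \sqrt{I}}{2}\right)^{3}}{7}$ ($o{\left(I \right)} = -3 + \frac{\left(-2 - \sqrt{I + \frac{I}{-2}}\right)^{3} I}{7} = -3 + \frac{\left(-2 - \sqrt{I + I \left(- \frac{1}{2}\right)}\right)^{3} I}{7} = -3 + \frac{\left(-2 - \sqrt{I - \frac{I}{2}}\right)^{3} I}{7} = -3 + \frac{\left(-2 - \sqrt{\frac{I}{2}}\right)^{3} I}{7} = -3 + \frac{\left(-2 - \frac{\sqrt{2} \sqrt{I}}{2}\right)^{3} I}{7} = -3 + \frac{I \left(-2 - \frac{\sqrt{2} \sqrt{I}}{2}\right)^{3}}{7}$)
$o{\left(-2 \right)} 52^{2} = \left(-3 - - \frac{\left(4 + \sqrt{2} \sqrt{-2}\right)^{3}}{28}\right) 52^{2} = \left(-3 - - \frac{\left(4 + \sqrt{2} i \sqrt{2}\right)^{3}}{28}\right) 2704 = \left(-3 - - \frac{\left(4 + 2 i\right)^{3}}{28}\right) 2704 = \left(-3 + \frac{\left(4 + 2 i\right)^{3}}{28}\right) 2704 = -8112 + \frac{676 \left(4 + 2 i\right)^{3}}{7}$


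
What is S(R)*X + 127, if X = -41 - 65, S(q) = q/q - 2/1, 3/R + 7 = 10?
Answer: 233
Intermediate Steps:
R = 1 (R = 3/(-7 + 10) = 3/3 = 3*(⅓) = 1)
S(q) = -1 (S(q) = 1 - 2*1 = 1 - 2 = -1)
X = -106
S(R)*X + 127 = -1*(-106) + 127 = 106 + 127 = 233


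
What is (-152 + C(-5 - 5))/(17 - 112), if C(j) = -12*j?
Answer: 32/95 ≈ 0.33684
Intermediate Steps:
(-152 + C(-5 - 5))/(17 - 112) = (-152 - 12*(-5 - 5))/(17 - 112) = (-152 - 12*(-10))/(-95) = (-152 + 120)*(-1/95) = -32*(-1/95) = 32/95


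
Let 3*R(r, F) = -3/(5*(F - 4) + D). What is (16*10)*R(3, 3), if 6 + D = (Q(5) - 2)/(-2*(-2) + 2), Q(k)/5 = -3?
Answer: 960/83 ≈ 11.566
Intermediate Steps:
Q(k) = -15 (Q(k) = 5*(-3) = -15)
D = -53/6 (D = -6 + (-15 - 2)/(-2*(-2) + 2) = -6 - 17/(4 + 2) = -6 - 17/6 = -53/6 ≈ -8.8333)
R(r, F) = -1/(-173/6 + 5*F) (R(r, F) = (-3/(5*(F - 4) - 53/6))/3 = (-3/(5*(-4 + F) - 53/6))/3 = (-3/((-20 + 5*F) - 53/6))/3 = (-3/(-173/6 + 5*F))/3 = -1/(-173/6 + 5*F))
(16*10)*R(3, 3) = (16*10)*(-6/(-173 + 30*3)) = 160*(-6/(-173 + 90)) = 160*(-6/(-83)) = 160*(-6*(-1/83)) = 160*(6/83) = 960/83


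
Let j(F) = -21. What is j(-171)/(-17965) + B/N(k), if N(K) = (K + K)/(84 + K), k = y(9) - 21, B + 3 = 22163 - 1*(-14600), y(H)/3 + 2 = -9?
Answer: -1650983311/161685 ≈ -10211.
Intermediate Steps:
y(H) = -33 (y(H) = -6 + 3*(-9) = -6 - 27 = -33)
B = 36760 (B = -3 + (22163 - 1*(-14600)) = -3 + (22163 + 14600) = -3 + 36763 = 36760)
k = -54 (k = -33 - 21 = -54)
N(K) = 2*K/(84 + K) (N(K) = (2*K)/(84 + K) = 2*K/(84 + K))
j(-171)/(-17965) + B/N(k) = -21/(-17965) + 36760/((2*(-54)/(84 - 54))) = -21*(-1/17965) + 36760/((2*(-54)/30)) = 21/17965 + 36760/((2*(-54)*(1/30))) = 21/17965 + 36760/(-18/5) = 21/17965 + 36760*(-5/18) = 21/17965 - 91900/9 = -1650983311/161685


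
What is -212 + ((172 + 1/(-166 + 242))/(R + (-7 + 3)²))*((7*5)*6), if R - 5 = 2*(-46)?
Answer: -1944641/2698 ≈ -720.77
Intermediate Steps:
R = -87 (R = 5 + 2*(-46) = 5 - 92 = -87)
-212 + ((172 + 1/(-166 + 242))/(R + (-7 + 3)²))*((7*5)*6) = -212 + ((172 + 1/(-166 + 242))/(-87 + (-7 + 3)²))*((7*5)*6) = -212 + ((172 + 1/76)/(-87 + (-4)²))*(35*6) = -212 + ((172 + 1/76)/(-87 + 16))*210 = -212 + ((13073/76)/(-71))*210 = -212 + ((13073/76)*(-1/71))*210 = -212 - 13073/5396*210 = -212 - 1372665/2698 = -1944641/2698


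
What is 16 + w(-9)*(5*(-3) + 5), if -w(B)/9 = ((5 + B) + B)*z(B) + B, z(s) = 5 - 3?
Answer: -3134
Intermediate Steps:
z(s) = 2
w(B) = -90 - 45*B (w(B) = -9*(((5 + B) + B)*2 + B) = -9*((5 + 2*B)*2 + B) = -9*((10 + 4*B) + B) = -9*(10 + 5*B) = -90 - 45*B)
16 + w(-9)*(5*(-3) + 5) = 16 + (-90 - 45*(-9))*(5*(-3) + 5) = 16 + (-90 + 405)*(-15 + 5) = 16 + 315*(-10) = 16 - 3150 = -3134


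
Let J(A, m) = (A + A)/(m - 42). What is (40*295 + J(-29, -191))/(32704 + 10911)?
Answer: 2749458/10162295 ≈ 0.27056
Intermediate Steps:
J(A, m) = 2*A/(-42 + m) (J(A, m) = (2*A)/(-42 + m) = 2*A/(-42 + m))
(40*295 + J(-29, -191))/(32704 + 10911) = (40*295 + 2*(-29)/(-42 - 191))/(32704 + 10911) = (11800 + 2*(-29)/(-233))/43615 = (11800 + 2*(-29)*(-1/233))*(1/43615) = (11800 + 58/233)*(1/43615) = (2749458/233)*(1/43615) = 2749458/10162295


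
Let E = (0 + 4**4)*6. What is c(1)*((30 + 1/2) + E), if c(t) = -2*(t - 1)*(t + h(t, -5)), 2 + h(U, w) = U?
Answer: 0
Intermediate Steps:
h(U, w) = -2 + U
E = 1536 (E = (0 + 256)*6 = 256*6 = 1536)
c(t) = -2*(-1 + t)*(-2 + 2*t) (c(t) = -2*(t - 1)*(t + (-2 + t)) = -2*(-1 + t)*(-2 + 2*t))
c(1)*((30 + 1/2) + E) = (-4 - 4*1**2 + 8*1)*((30 + 1/2) + 1536) = (-4 - 4*1 + 8)*((30 + 1/2) + 1536) = (-4 - 4 + 8)*(61/2 + 1536) = 0*(3133/2) = 0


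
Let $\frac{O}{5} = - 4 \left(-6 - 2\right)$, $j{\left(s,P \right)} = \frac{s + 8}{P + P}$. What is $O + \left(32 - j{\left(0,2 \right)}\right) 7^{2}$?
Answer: $1630$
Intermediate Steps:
$j{\left(s,P \right)} = \frac{8 + s}{2 P}$
$O = 160$ ($O = 5 \left(- 4 \left(-6 - 2\right)\right) = 5 \left(\left(-4\right) \left(-8\right)\right) = 5 \cdot 32 = 160$)
$O + \left(32 - j{\left(0,2 \right)}\right) 7^{2} = 160 + \left(32 - \frac{8 + 0}{2 \cdot 2}\right) 7^{2} = 160 + \left(32 - \frac{1}{2} \cdot \frac{1}{2} \cdot 8\right) 49 = 160 + \left(32 - 2\right) 49 = 160 + 30 \cdot 49 = 160 + 1470 = 1630$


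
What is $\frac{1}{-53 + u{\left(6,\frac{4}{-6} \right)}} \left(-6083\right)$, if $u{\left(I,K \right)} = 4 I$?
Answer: $\frac{6083}{29} \approx 209.76$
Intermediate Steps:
$\frac{1}{-53 + u{\left(6,\frac{4}{-6} \right)}} \left(-6083\right) = \frac{1}{-53 + 4 \cdot 6} \left(-6083\right) = \frac{1}{-53 + 24} \left(-6083\right) = \frac{1}{-29} \left(-6083\right) = \left(- \frac{1}{29}\right) \left(-6083\right) = \frac{6083}{29}$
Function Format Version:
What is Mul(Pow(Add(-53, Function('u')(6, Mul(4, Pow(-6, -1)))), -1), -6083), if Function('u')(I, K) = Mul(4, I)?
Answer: Rational(6083, 29) ≈ 209.76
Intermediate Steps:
Mul(Pow(Add(-53, Function('u')(6, Mul(4, Pow(-6, -1)))), -1), -6083) = Mul(Pow(Add(-53, Mul(4, 6)), -1), -6083) = Mul(Pow(Add(-53, 24), -1), -6083) = Mul(Pow(-29, -1), -6083) = Mul(Rational(-1, 29), -6083) = Rational(6083, 29)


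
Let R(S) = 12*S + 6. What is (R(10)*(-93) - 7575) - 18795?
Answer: -38088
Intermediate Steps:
R(S) = 6 + 12*S
(R(10)*(-93) - 7575) - 18795 = ((6 + 12*10)*(-93) - 7575) - 18795 = ((6 + 120)*(-93) - 7575) - 18795 = (126*(-93) - 7575) - 18795 = (-11718 - 7575) - 18795 = -19293 - 18795 = -38088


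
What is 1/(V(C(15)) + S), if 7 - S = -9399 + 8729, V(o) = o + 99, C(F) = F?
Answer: 1/791 ≈ 0.0012642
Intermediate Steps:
V(o) = 99 + o
S = 677 (S = 7 - (-9399 + 8729) = 7 - 1*(-670) = 7 + 670 = 677)
1/(V(C(15)) + S) = 1/((99 + 15) + 677) = 1/(114 + 677) = 1/791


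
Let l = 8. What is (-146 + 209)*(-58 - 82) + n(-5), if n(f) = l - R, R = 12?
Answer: -8824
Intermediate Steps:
n(f) = -4 (n(f) = 8 - 1*12 = 8 - 12 = -4)
(-146 + 209)*(-58 - 82) + n(-5) = (-146 + 209)*(-58 - 82) - 4 = 63*(-140) - 4 = -8820 - 4 = -8824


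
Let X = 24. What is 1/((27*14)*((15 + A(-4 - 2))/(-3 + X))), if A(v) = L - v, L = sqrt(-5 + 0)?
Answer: 7/2676 - I*sqrt(5)/8028 ≈ 0.0026158 - 0.00027853*I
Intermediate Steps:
L = I*sqrt(5) (L = sqrt(-5) = I*sqrt(5) ≈ 2.2361*I)
A(v) = -v + I*sqrt(5) (A(v) = I*sqrt(5) - v = -v + I*sqrt(5))
1/((27*14)*((15 + A(-4 - 2))/(-3 + X))) = 1/((27*14)*((15 + (-(-4 - 2) + I*sqrt(5)))/(-3 + 24))) = 1/(378*((15 + (-1*(-6) + I*sqrt(5)))/21)) = 1/(378*((15 + (6 + I*sqrt(5)))*(1/21))) = 1/(378*((21 + I*sqrt(5))*(1/21))) = 1/(378*(1 + I*sqrt(5)/21)) = 1/(378 + 18*I*sqrt(5))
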